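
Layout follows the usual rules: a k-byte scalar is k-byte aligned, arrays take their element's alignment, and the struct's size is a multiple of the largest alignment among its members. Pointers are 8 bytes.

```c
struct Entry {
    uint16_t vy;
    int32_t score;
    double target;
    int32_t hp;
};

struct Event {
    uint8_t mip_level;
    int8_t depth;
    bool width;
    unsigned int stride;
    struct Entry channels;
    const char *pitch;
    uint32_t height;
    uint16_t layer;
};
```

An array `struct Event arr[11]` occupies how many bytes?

528

Entry: @0: vy [2B, align 2] → 2; +2 pad (align 4); @4: score [4B, align 4] → 8; @8: target [8B, align 8] → 16; @16: hp [4B, align 4] → 20; +4 tail pad (align 8); size 24, align 8
@0: mip_level [1B, align 1] → 1
@1: depth [1B, align 1] → 2
@2: width [1B, align 1] → 3
+1 pad (align 4)
@4: stride [4B, align 4] → 8
@8: channels [24B, align 8] → 32
@32: pitch [8B, align 8] → 40
@40: height [4B, align 4] → 44
@44: layer [2B, align 2] → 46
+2 tail pad (align 8)
size 48, align 8
array of 11: 11 × 48 = 528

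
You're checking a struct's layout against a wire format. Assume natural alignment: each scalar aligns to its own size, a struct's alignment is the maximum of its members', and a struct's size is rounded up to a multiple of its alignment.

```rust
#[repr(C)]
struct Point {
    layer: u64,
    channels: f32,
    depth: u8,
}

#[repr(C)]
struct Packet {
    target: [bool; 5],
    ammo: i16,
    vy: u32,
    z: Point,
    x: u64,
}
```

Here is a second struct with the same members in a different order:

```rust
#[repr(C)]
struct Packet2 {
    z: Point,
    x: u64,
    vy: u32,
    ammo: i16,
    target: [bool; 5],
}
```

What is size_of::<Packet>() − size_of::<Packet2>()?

0

Point: layer at 0 (size 8, align 8) → ends 8; channels at 8 (size 4, align 4) → ends 12; depth at 12 (size 1, align 1) → ends 13; tail pad 3 to reach multiple of 8; total 16 bytes, alignment 8
target at 0 (size 5, align 1) → ends 5
pad 1 to align 2 for ammo
ammo at 6 (size 2, align 2) → ends 8
vy at 8 (size 4, align 4) → ends 12
pad 4 to align 8 for z
z at 16 (size 16, align 8) → ends 32
x at 32 (size 8, align 8) → ends 40
total 40 bytes, alignment 8
— Packet2 —
z at 0 (size 16, align 8) → ends 16
x at 16 (size 8, align 8) → ends 24
vy at 24 (size 4, align 4) → ends 28
ammo at 28 (size 2, align 2) → ends 30
target at 30 (size 5, align 1) → ends 35
tail pad 5 to reach multiple of 8
total 40 bytes, alignment 8
40 − 40 = 0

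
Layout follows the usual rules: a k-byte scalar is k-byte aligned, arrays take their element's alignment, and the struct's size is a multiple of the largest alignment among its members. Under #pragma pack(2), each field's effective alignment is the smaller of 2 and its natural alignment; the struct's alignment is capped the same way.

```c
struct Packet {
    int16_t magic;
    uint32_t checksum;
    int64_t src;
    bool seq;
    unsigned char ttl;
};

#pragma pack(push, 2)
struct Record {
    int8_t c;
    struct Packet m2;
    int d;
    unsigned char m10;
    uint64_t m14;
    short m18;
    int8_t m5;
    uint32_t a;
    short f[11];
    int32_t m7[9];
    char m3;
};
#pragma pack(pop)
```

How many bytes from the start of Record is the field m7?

Packet: magic at 0 (size 2, align 2) → ends 2; pad 2 to align 4 for checksum; checksum at 4 (size 4, align 4) → ends 8; src at 8 (size 8, align 8) → ends 16; seq at 16 (size 1, align 1) → ends 17; ttl at 17 (size 1, align 1) → ends 18; tail pad 6 to reach multiple of 8; total 24 bytes, alignment 8
c at 0 (size 1, align 1) → ends 1
pad 1 to align 2 for m2
m2 at 2 (size 24, align 2) → ends 26
d at 26 (size 4, align 2) → ends 30
m10 at 30 (size 1, align 1) → ends 31
pad 1 to align 2 for m14
m14 at 32 (size 8, align 2) → ends 40
m18 at 40 (size 2, align 2) → ends 42
m5 at 42 (size 1, align 1) → ends 43
pad 1 to align 2 for a
a at 44 (size 4, align 2) → ends 48
f at 48 (size 22, align 2) → ends 70
m7 at 70 (size 36, align 2) → ends 106

70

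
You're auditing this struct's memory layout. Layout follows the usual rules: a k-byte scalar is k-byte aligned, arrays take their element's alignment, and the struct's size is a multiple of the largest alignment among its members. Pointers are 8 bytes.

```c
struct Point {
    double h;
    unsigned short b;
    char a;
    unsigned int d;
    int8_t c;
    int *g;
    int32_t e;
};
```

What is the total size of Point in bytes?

0..8  h  (8B, 8-aligned)
8..10  b  (2B, 2-aligned)
10..11  a  (1B, 1-aligned)
11..12  -- padding (1B)
12..16  d  (4B, 4-aligned)
16..17  c  (1B, 1-aligned)
17..24  -- padding (7B)
24..32  g  (8B, 8-aligned)
32..36  e  (4B, 4-aligned)
36..40  -- tail padding (4B)
sizeof = 40, alignof = 8

40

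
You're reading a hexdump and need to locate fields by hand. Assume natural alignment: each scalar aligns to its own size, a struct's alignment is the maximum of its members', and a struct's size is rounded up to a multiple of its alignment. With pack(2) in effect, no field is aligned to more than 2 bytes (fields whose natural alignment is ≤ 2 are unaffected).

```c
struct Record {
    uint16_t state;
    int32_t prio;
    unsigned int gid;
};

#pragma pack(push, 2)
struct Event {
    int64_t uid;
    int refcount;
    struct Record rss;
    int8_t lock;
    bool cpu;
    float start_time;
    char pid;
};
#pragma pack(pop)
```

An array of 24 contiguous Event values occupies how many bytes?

768

Record: state at 0 (size 2, align 2) → ends 2; pad 2 to align 4 for prio; prio at 4 (size 4, align 4) → ends 8; gid at 8 (size 4, align 4) → ends 12; total 12 bytes, alignment 4
uid at 0 (size 8, align 2) → ends 8
refcount at 8 (size 4, align 2) → ends 12
rss at 12 (size 12, align 2) → ends 24
lock at 24 (size 1, align 1) → ends 25
cpu at 25 (size 1, align 1) → ends 26
start_time at 26 (size 4, align 2) → ends 30
pid at 30 (size 1, align 1) → ends 31
tail pad 1 to reach multiple of 2
total 32 bytes, alignment 2
array of 24: 24 × 32 = 768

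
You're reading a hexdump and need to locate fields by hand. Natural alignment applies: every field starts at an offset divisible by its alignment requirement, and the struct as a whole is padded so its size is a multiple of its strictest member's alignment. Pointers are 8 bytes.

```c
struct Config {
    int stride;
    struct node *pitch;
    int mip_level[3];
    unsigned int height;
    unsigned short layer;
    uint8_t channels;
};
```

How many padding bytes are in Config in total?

9

stride at 0 (size 4, align 4) → ends 4
pad 4 to align 8 for pitch
pitch at 8 (size 8, align 8) → ends 16
mip_level at 16 (size 12, align 4) → ends 28
height at 28 (size 4, align 4) → ends 32
layer at 32 (size 2, align 2) → ends 34
channels at 34 (size 1, align 1) → ends 35
tail pad 5 to reach multiple of 8
total 40 bytes, alignment 8
data bytes 31, size 40 → padding 9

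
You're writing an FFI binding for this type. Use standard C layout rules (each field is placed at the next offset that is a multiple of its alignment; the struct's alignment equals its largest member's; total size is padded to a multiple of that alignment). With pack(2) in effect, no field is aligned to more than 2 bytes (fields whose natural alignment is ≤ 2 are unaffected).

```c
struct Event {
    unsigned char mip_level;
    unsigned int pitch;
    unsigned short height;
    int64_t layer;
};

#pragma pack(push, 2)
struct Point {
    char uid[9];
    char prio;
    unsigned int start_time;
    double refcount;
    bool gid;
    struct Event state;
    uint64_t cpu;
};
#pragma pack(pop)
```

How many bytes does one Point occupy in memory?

56

Event: mip_level at 0 (size 1, align 1) → ends 1; pad 3 to align 4 for pitch; pitch at 4 (size 4, align 4) → ends 8; height at 8 (size 2, align 2) → ends 10; pad 6 to align 8 for layer; layer at 16 (size 8, align 8) → ends 24; total 24 bytes, alignment 8
uid at 0 (size 9, align 1) → ends 9
prio at 9 (size 1, align 1) → ends 10
start_time at 10 (size 4, align 2) → ends 14
refcount at 14 (size 8, align 2) → ends 22
gid at 22 (size 1, align 1) → ends 23
pad 1 to align 2 for state
state at 24 (size 24, align 2) → ends 48
cpu at 48 (size 8, align 2) → ends 56
total 56 bytes, alignment 2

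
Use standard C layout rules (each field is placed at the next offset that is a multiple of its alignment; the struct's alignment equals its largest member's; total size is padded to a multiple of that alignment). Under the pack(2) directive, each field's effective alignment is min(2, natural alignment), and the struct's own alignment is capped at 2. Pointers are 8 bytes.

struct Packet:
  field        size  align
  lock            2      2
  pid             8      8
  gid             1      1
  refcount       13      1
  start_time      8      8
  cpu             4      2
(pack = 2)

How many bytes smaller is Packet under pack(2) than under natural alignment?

12

natural layout:
  0..2  lock  (2B, 2-aligned)
  2..8  -- padding (6B)
  8..16  pid  (8B, 8-aligned)
  16..17  gid  (1B, 1-aligned)
  17..30  refcount  (13B, 1-aligned)
  30..32  -- padding (2B)
  32..40  start_time  (8B, 8-aligned)
  40..44  cpu  (4B, 2-aligned)
  44..48  -- tail padding (4B)
  sizeof = 48, alignof = 8
packed(2) layout:
  0..2  lock  (2B, 2-aligned)
  2..10  pid  (8B, 2-aligned)
  10..11  gid  (1B, 1-aligned)
  11..24  refcount  (13B, 1-aligned)
  24..32  start_time  (8B, 2-aligned)
  32..36  cpu  (4B, 2-aligned)
  sizeof = 36, alignof = 2
48 − 36 = 12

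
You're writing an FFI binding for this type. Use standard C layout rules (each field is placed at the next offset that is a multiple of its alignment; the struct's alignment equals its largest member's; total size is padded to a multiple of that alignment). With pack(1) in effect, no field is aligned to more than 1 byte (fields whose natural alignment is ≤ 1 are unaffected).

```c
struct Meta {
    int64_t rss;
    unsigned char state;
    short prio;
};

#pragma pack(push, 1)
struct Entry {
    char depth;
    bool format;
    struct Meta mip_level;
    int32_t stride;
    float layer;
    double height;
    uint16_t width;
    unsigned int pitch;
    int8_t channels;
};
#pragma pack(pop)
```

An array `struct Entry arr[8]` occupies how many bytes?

Meta: 0..8  rss  (8B, 8-aligned); 8..9  state  (1B, 1-aligned); 9..10  -- padding (1B); 10..12  prio  (2B, 2-aligned); 12..16  -- tail padding (4B); sizeof = 16, alignof = 8
0..1  depth  (1B, 1-aligned)
1..2  format  (1B, 1-aligned)
2..18  mip_level  (16B, 1-aligned)
18..22  stride  (4B, 1-aligned)
22..26  layer  (4B, 1-aligned)
26..34  height  (8B, 1-aligned)
34..36  width  (2B, 1-aligned)
36..40  pitch  (4B, 1-aligned)
40..41  channels  (1B, 1-aligned)
sizeof = 41, alignof = 1
array of 8: 8 × 41 = 328

328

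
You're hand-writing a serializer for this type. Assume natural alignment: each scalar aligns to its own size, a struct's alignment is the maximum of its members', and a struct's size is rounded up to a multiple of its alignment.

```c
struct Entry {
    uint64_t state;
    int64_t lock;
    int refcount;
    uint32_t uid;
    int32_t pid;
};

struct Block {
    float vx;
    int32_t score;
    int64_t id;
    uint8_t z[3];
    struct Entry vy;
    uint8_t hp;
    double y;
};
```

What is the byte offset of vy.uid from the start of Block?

44

Entry: state at 0 (size 8, align 8) → ends 8; lock at 8 (size 8, align 8) → ends 16; refcount at 16 (size 4, align 4) → ends 20; uid at 20 (size 4, align 4) → ends 24; pid at 24 (size 4, align 4) → ends 28; tail pad 4 to reach multiple of 8; total 32 bytes, alignment 8
vx at 0 (size 4, align 4) → ends 4
score at 4 (size 4, align 4) → ends 8
id at 8 (size 8, align 8) → ends 16
z at 16 (size 3, align 1) → ends 19
pad 5 to align 8 for vy
vy at 24 (size 32, align 8) → ends 56
within Entry: uid at 20
24 + 20 = 44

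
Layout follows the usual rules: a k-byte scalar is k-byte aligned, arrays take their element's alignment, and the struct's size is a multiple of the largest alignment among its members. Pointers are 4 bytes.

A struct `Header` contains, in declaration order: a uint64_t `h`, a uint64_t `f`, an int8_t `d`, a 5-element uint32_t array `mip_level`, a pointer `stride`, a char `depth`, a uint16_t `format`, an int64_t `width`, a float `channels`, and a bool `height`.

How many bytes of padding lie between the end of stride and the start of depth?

0..8  h  (8B, 8-aligned)
8..16  f  (8B, 8-aligned)
16..17  d  (1B, 1-aligned)
17..20  -- padding (3B)
20..40  mip_level  (20B, 4-aligned)
40..44  stride  (4B, 4-aligned)
44..45  depth  (1B, 1-aligned)

0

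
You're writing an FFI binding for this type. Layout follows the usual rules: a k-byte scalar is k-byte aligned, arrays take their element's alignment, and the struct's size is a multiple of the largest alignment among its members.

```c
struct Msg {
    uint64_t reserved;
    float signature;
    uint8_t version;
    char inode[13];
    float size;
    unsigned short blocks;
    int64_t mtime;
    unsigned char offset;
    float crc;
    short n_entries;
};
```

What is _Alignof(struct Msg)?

8

member alignments: reserved=8, signature=4, version=1, inode=1, size=4, blocks=2, mtime=8, offset=1, crc=4, n_entries=2
max = 8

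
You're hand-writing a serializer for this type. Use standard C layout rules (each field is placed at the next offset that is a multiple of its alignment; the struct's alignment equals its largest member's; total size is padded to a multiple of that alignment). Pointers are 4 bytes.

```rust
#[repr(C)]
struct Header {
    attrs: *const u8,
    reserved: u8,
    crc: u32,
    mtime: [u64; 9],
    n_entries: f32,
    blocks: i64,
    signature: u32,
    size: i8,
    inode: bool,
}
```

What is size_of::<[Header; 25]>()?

2800

attrs at 0 (size 4, align 4) → ends 4
reserved at 4 (size 1, align 1) → ends 5
pad 3 to align 4 for crc
crc at 8 (size 4, align 4) → ends 12
pad 4 to align 8 for mtime
mtime at 16 (size 72, align 8) → ends 88
n_entries at 88 (size 4, align 4) → ends 92
pad 4 to align 8 for blocks
blocks at 96 (size 8, align 8) → ends 104
signature at 104 (size 4, align 4) → ends 108
size at 108 (size 1, align 1) → ends 109
inode at 109 (size 1, align 1) → ends 110
tail pad 2 to reach multiple of 8
total 112 bytes, alignment 8
array of 25: 25 × 112 = 2800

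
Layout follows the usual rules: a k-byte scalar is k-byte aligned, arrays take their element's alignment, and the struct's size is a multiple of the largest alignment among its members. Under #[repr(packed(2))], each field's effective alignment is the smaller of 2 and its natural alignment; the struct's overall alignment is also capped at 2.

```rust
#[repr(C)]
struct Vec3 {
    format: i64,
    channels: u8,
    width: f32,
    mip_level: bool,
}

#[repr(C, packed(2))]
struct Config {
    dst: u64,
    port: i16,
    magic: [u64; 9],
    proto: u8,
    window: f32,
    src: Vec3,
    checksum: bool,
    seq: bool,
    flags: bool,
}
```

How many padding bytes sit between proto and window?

Vec3: 0..8  format  (8B, 8-aligned); 8..9  channels  (1B, 1-aligned); 9..12  -- padding (3B); 12..16  width  (4B, 4-aligned); 16..17  mip_level  (1B, 1-aligned); 17..24  -- tail padding (7B); sizeof = 24, alignof = 8
0..8  dst  (8B, 2-aligned)
8..10  port  (2B, 2-aligned)
10..82  magic  (72B, 2-aligned)
82..83  proto  (1B, 1-aligned)
83..84  -- padding (1B)
84..88  window  (4B, 2-aligned)

1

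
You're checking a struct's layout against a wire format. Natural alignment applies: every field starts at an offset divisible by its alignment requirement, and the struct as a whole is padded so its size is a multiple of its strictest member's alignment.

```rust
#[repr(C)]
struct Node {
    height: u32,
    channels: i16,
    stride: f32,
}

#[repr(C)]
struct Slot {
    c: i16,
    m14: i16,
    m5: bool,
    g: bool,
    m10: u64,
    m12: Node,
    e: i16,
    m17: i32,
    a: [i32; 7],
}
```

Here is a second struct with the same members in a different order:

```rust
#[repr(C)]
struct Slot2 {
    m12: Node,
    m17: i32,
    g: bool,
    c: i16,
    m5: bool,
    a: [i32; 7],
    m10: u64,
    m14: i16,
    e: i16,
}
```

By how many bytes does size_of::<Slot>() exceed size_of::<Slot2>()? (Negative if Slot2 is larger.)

-8

Node: @0: height [4B, align 4] → 4; @4: channels [2B, align 2] → 6; +2 pad (align 4); @8: stride [4B, align 4] → 12; size 12, align 4
@0: c [2B, align 2] → 2
@2: m14 [2B, align 2] → 4
@4: m5 [1B, align 1] → 5
@5: g [1B, align 1] → 6
+2 pad (align 8)
@8: m10 [8B, align 8] → 16
@16: m12 [12B, align 4] → 28
@28: e [2B, align 2] → 30
+2 pad (align 4)
@32: m17 [4B, align 4] → 36
@36: a [28B, align 4] → 64
size 64, align 8
— Slot2 —
@0: m12 [12B, align 4] → 12
@12: m17 [4B, align 4] → 16
@16: g [1B, align 1] → 17
+1 pad (align 2)
@18: c [2B, align 2] → 20
@20: m5 [1B, align 1] → 21
+3 pad (align 4)
@24: a [28B, align 4] → 52
+4 pad (align 8)
@56: m10 [8B, align 8] → 64
@64: m14 [2B, align 2] → 66
@66: e [2B, align 2] → 68
+4 tail pad (align 8)
size 72, align 8
64 − 72 = -8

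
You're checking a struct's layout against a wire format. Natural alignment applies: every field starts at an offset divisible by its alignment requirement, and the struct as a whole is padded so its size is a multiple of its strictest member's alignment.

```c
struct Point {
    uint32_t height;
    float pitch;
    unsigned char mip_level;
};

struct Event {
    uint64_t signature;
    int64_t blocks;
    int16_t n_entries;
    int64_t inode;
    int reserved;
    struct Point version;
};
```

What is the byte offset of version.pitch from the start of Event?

Point: @0: height [4B, align 4] → 4; @4: pitch [4B, align 4] → 8; @8: mip_level [1B, align 1] → 9; +3 tail pad (align 4); size 12, align 4
@0: signature [8B, align 8] → 8
@8: blocks [8B, align 8] → 16
@16: n_entries [2B, align 2] → 18
+6 pad (align 8)
@24: inode [8B, align 8] → 32
@32: reserved [4B, align 4] → 36
@36: version [12B, align 4] → 48
within Point: pitch at 4
36 + 4 = 40

40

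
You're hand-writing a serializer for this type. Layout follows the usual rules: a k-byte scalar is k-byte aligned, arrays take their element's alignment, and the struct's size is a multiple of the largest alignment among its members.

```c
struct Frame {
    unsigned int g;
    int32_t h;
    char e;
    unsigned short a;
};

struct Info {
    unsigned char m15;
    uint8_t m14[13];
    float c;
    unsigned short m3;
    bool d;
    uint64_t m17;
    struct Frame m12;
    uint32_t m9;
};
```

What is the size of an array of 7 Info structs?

Frame: @0: g [4B, align 4] → 4; @4: h [4B, align 4] → 8; @8: e [1B, align 1] → 9; +1 pad (align 2); @10: a [2B, align 2] → 12; size 12, align 4
@0: m15 [1B, align 1] → 1
@1: m14 [13B, align 1] → 14
+2 pad (align 4)
@16: c [4B, align 4] → 20
@20: m3 [2B, align 2] → 22
@22: d [1B, align 1] → 23
+1 pad (align 8)
@24: m17 [8B, align 8] → 32
@32: m12 [12B, align 4] → 44
@44: m9 [4B, align 4] → 48
size 48, align 8
array of 7: 7 × 48 = 336

336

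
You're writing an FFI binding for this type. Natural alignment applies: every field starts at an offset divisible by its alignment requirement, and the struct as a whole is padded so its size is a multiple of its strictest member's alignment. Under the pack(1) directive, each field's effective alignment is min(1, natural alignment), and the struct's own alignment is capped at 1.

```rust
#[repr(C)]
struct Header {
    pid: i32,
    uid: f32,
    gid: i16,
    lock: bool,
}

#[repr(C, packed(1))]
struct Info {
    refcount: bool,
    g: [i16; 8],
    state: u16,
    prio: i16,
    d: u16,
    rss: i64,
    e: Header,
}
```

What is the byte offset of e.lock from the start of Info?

41

Header: @0: pid [4B, align 4] → 4; @4: uid [4B, align 4] → 8; @8: gid [2B, align 2] → 10; @10: lock [1B, align 1] → 11; +1 tail pad (align 4); size 12, align 4
@0: refcount [1B, align 1] → 1
@1: g [16B, align 1] → 17
@17: state [2B, align 1] → 19
@19: prio [2B, align 1] → 21
@21: d [2B, align 1] → 23
@23: rss [8B, align 1] → 31
@31: e [12B, align 1] → 43
within Header: lock at 10
31 + 10 = 41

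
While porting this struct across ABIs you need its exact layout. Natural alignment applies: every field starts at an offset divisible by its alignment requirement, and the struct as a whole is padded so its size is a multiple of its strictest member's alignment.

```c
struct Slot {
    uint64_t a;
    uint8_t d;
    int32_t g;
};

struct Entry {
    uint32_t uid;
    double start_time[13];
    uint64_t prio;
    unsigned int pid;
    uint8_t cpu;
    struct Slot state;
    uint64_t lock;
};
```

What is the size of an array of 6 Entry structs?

912

Slot: 0..8  a  (8B, 8-aligned); 8..9  d  (1B, 1-aligned); 9..12  -- padding (3B); 12..16  g  (4B, 4-aligned); sizeof = 16, alignof = 8
0..4  uid  (4B, 4-aligned)
4..8  -- padding (4B)
8..112  start_time  (104B, 8-aligned)
112..120  prio  (8B, 8-aligned)
120..124  pid  (4B, 4-aligned)
124..125  cpu  (1B, 1-aligned)
125..128  -- padding (3B)
128..144  state  (16B, 8-aligned)
144..152  lock  (8B, 8-aligned)
sizeof = 152, alignof = 8
array of 6: 6 × 152 = 912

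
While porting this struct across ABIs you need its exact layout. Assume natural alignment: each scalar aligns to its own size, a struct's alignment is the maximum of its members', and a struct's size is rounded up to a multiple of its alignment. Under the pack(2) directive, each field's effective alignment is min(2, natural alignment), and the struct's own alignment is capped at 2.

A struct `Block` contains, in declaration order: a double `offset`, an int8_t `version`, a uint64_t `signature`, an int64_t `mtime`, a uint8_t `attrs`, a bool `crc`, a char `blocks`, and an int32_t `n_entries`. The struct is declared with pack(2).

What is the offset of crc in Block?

offset at 0 (size 8, align 2) → ends 8
version at 8 (size 1, align 1) → ends 9
pad 1 to align 2 for signature
signature at 10 (size 8, align 2) → ends 18
mtime at 18 (size 8, align 2) → ends 26
attrs at 26 (size 1, align 1) → ends 27
crc at 27 (size 1, align 1) → ends 28

27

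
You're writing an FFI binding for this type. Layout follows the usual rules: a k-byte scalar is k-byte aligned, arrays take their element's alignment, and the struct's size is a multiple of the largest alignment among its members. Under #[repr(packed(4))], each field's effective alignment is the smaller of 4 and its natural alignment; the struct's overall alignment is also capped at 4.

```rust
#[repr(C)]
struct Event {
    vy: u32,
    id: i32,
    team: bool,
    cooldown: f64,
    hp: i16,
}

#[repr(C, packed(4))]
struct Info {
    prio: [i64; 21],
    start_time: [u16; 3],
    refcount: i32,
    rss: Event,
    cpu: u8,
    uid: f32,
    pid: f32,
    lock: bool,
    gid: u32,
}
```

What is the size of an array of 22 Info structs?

Event: 0..4  vy  (4B, 4-aligned); 4..8  id  (4B, 4-aligned); 8..9  team  (1B, 1-aligned); 9..16  -- padding (7B); 16..24  cooldown  (8B, 8-aligned); 24..26  hp  (2B, 2-aligned); 26..32  -- tail padding (6B); sizeof = 32, alignof = 8
0..168  prio  (168B, 4-aligned)
168..174  start_time  (6B, 2-aligned)
174..176  -- padding (2B)
176..180  refcount  (4B, 4-aligned)
180..212  rss  (32B, 4-aligned)
212..213  cpu  (1B, 1-aligned)
213..216  -- padding (3B)
216..220  uid  (4B, 4-aligned)
220..224  pid  (4B, 4-aligned)
224..225  lock  (1B, 1-aligned)
225..228  -- padding (3B)
228..232  gid  (4B, 4-aligned)
sizeof = 232, alignof = 4
array of 22: 22 × 232 = 5104

5104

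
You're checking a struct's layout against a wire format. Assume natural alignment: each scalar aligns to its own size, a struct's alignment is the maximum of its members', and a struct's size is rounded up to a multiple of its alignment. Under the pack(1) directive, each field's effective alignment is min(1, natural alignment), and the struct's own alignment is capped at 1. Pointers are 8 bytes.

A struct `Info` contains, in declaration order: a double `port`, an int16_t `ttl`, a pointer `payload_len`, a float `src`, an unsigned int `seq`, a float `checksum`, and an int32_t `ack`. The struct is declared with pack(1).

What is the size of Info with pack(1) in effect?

0..8  port  (8B, 1-aligned)
8..10  ttl  (2B, 1-aligned)
10..18  payload_len  (8B, 1-aligned)
18..22  src  (4B, 1-aligned)
22..26  seq  (4B, 1-aligned)
26..30  checksum  (4B, 1-aligned)
30..34  ack  (4B, 1-aligned)
sizeof = 34, alignof = 1

34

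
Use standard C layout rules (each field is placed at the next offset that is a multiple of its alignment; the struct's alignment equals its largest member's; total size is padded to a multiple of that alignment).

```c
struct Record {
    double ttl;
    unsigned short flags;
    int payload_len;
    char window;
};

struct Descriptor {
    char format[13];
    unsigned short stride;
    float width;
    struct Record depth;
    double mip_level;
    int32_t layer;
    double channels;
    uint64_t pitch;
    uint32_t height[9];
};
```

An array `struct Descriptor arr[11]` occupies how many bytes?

1320

Record: 0..8  ttl  (8B, 8-aligned); 8..10  flags  (2B, 2-aligned); 10..12  -- padding (2B); 12..16  payload_len  (4B, 4-aligned); 16..17  window  (1B, 1-aligned); 17..24  -- tail padding (7B); sizeof = 24, alignof = 8
0..13  format  (13B, 1-aligned)
13..14  -- padding (1B)
14..16  stride  (2B, 2-aligned)
16..20  width  (4B, 4-aligned)
20..24  -- padding (4B)
24..48  depth  (24B, 8-aligned)
48..56  mip_level  (8B, 8-aligned)
56..60  layer  (4B, 4-aligned)
60..64  -- padding (4B)
64..72  channels  (8B, 8-aligned)
72..80  pitch  (8B, 8-aligned)
80..116  height  (36B, 4-aligned)
116..120  -- tail padding (4B)
sizeof = 120, alignof = 8
array of 11: 11 × 120 = 1320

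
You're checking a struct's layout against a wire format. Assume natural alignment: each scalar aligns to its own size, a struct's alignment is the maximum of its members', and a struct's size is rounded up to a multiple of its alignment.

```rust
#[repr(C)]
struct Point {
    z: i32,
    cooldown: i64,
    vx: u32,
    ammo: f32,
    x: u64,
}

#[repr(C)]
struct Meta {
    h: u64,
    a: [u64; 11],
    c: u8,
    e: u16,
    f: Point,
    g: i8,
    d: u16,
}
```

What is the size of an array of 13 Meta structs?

1872

Point: 0..4  z  (4B, 4-aligned); 4..8  -- padding (4B); 8..16  cooldown  (8B, 8-aligned); 16..20  vx  (4B, 4-aligned); 20..24  ammo  (4B, 4-aligned); 24..32  x  (8B, 8-aligned); sizeof = 32, alignof = 8
0..8  h  (8B, 8-aligned)
8..96  a  (88B, 8-aligned)
96..97  c  (1B, 1-aligned)
97..98  -- padding (1B)
98..100  e  (2B, 2-aligned)
100..104  -- padding (4B)
104..136  f  (32B, 8-aligned)
136..137  g  (1B, 1-aligned)
137..138  -- padding (1B)
138..140  d  (2B, 2-aligned)
140..144  -- tail padding (4B)
sizeof = 144, alignof = 8
array of 13: 13 × 144 = 1872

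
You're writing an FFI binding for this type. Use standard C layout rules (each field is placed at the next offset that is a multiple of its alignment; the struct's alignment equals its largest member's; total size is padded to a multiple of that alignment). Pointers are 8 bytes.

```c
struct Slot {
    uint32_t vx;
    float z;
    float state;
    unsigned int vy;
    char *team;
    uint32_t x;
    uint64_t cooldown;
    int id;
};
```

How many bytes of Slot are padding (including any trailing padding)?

8

vx at 0 (size 4, align 4) → ends 4
z at 4 (size 4, align 4) → ends 8
state at 8 (size 4, align 4) → ends 12
vy at 12 (size 4, align 4) → ends 16
team at 16 (size 8, align 8) → ends 24
x at 24 (size 4, align 4) → ends 28
pad 4 to align 8 for cooldown
cooldown at 32 (size 8, align 8) → ends 40
id at 40 (size 4, align 4) → ends 44
tail pad 4 to reach multiple of 8
total 48 bytes, alignment 8
data bytes 40, size 48 → padding 8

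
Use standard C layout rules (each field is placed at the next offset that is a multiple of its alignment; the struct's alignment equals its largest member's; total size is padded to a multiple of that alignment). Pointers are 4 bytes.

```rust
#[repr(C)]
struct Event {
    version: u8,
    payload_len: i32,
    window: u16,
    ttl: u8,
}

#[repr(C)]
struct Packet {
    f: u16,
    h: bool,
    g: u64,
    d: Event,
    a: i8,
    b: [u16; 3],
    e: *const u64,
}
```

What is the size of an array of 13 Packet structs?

520

Event: 0..1  version  (1B, 1-aligned); 1..4  -- padding (3B); 4..8  payload_len  (4B, 4-aligned); 8..10  window  (2B, 2-aligned); 10..11  ttl  (1B, 1-aligned); 11..12  -- tail padding (1B); sizeof = 12, alignof = 4
0..2  f  (2B, 2-aligned)
2..3  h  (1B, 1-aligned)
3..8  -- padding (5B)
8..16  g  (8B, 8-aligned)
16..28  d  (12B, 4-aligned)
28..29  a  (1B, 1-aligned)
29..30  -- padding (1B)
30..36  b  (6B, 2-aligned)
36..40  e  (4B, 4-aligned)
sizeof = 40, alignof = 8
array of 13: 13 × 40 = 520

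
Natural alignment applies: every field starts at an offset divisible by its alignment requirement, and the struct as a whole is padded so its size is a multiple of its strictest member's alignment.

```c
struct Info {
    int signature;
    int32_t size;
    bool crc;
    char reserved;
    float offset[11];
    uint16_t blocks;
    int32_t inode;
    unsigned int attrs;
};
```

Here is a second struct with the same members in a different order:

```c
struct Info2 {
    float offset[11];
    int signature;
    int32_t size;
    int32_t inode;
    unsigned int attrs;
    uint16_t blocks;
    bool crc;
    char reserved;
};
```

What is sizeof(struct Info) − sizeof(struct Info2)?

@0: signature [4B, align 4] → 4
@4: size [4B, align 4] → 8
@8: crc [1B, align 1] → 9
@9: reserved [1B, align 1] → 10
+2 pad (align 4)
@12: offset [44B, align 4] → 56
@56: blocks [2B, align 2] → 58
+2 pad (align 4)
@60: inode [4B, align 4] → 64
@64: attrs [4B, align 4] → 68
size 68, align 4
— Info2 —
@0: offset [44B, align 4] → 44
@44: signature [4B, align 4] → 48
@48: size [4B, align 4] → 52
@52: inode [4B, align 4] → 56
@56: attrs [4B, align 4] → 60
@60: blocks [2B, align 2] → 62
@62: crc [1B, align 1] → 63
@63: reserved [1B, align 1] → 64
size 64, align 4
68 − 64 = 4

4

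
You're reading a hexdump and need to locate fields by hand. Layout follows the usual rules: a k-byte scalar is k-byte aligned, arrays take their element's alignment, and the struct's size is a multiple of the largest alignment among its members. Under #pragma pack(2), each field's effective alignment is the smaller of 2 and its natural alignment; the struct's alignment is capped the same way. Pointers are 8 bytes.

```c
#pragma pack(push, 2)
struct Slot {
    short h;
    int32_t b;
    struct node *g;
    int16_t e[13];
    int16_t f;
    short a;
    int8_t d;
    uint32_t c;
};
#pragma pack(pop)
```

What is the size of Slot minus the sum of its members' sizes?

1

@0: h [2B, align 2] → 2
@2: b [4B, align 2] → 6
@6: g [8B, align 2] → 14
@14: e [26B, align 2] → 40
@40: f [2B, align 2] → 42
@42: a [2B, align 2] → 44
@44: d [1B, align 1] → 45
+1 pad (align 2)
@46: c [4B, align 2] → 50
size 50, align 2
data bytes 49, size 50 → padding 1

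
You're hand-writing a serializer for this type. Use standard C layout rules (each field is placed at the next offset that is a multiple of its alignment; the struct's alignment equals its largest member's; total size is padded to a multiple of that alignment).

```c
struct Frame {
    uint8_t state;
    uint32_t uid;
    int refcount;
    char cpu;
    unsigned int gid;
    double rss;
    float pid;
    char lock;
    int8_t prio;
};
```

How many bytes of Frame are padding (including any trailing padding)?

12

0..1  state  (1B, 1-aligned)
1..4  -- padding (3B)
4..8  uid  (4B, 4-aligned)
8..12  refcount  (4B, 4-aligned)
12..13  cpu  (1B, 1-aligned)
13..16  -- padding (3B)
16..20  gid  (4B, 4-aligned)
20..24  -- padding (4B)
24..32  rss  (8B, 8-aligned)
32..36  pid  (4B, 4-aligned)
36..37  lock  (1B, 1-aligned)
37..38  prio  (1B, 1-aligned)
38..40  -- tail padding (2B)
sizeof = 40, alignof = 8
data bytes 28, size 40 → padding 12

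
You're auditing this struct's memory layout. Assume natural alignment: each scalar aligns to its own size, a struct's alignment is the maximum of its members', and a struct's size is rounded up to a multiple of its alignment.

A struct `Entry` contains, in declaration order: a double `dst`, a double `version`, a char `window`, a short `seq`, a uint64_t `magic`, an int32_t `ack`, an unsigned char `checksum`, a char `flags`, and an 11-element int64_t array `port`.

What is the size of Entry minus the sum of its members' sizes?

7

0..8  dst  (8B, 8-aligned)
8..16  version  (8B, 8-aligned)
16..17  window  (1B, 1-aligned)
17..18  -- padding (1B)
18..20  seq  (2B, 2-aligned)
20..24  -- padding (4B)
24..32  magic  (8B, 8-aligned)
32..36  ack  (4B, 4-aligned)
36..37  checksum  (1B, 1-aligned)
37..38  flags  (1B, 1-aligned)
38..40  -- padding (2B)
40..128  port  (88B, 8-aligned)
sizeof = 128, alignof = 8
data bytes 121, size 128 → padding 7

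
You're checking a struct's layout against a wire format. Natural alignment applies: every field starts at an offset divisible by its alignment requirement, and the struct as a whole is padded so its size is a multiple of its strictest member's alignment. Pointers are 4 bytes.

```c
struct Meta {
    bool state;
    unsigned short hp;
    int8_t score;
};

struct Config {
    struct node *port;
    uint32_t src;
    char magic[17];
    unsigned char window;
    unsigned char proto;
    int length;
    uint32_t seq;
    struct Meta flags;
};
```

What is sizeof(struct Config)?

44

Meta: state at 0 (size 1, align 1) → ends 1; pad 1 to align 2 for hp; hp at 2 (size 2, align 2) → ends 4; score at 4 (size 1, align 1) → ends 5; tail pad 1 to reach multiple of 2; total 6 bytes, alignment 2
port at 0 (size 4, align 4) → ends 4
src at 4 (size 4, align 4) → ends 8
magic at 8 (size 17, align 1) → ends 25
window at 25 (size 1, align 1) → ends 26
proto at 26 (size 1, align 1) → ends 27
pad 1 to align 4 for length
length at 28 (size 4, align 4) → ends 32
seq at 32 (size 4, align 4) → ends 36
flags at 36 (size 6, align 2) → ends 42
tail pad 2 to reach multiple of 4
total 44 bytes, alignment 4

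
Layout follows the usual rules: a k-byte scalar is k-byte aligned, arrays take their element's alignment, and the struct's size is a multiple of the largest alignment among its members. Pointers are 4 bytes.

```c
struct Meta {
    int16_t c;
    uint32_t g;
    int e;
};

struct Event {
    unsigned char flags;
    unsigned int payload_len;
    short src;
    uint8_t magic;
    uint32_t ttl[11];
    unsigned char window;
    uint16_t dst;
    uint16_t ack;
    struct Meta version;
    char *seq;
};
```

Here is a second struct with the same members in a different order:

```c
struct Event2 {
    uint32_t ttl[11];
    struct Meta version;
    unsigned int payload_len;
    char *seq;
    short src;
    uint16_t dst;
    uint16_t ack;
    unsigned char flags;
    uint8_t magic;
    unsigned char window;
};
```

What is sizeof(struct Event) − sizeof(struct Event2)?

Meta: c at 0 (size 2, align 2) → ends 2; pad 2 to align 4 for g; g at 4 (size 4, align 4) → ends 8; e at 8 (size 4, align 4) → ends 12; total 12 bytes, alignment 4
flags at 0 (size 1, align 1) → ends 1
pad 3 to align 4 for payload_len
payload_len at 4 (size 4, align 4) → ends 8
src at 8 (size 2, align 2) → ends 10
magic at 10 (size 1, align 1) → ends 11
pad 1 to align 4 for ttl
ttl at 12 (size 44, align 4) → ends 56
window at 56 (size 1, align 1) → ends 57
pad 1 to align 2 for dst
dst at 58 (size 2, align 2) → ends 60
ack at 60 (size 2, align 2) → ends 62
pad 2 to align 4 for version
version at 64 (size 12, align 4) → ends 76
seq at 76 (size 4, align 4) → ends 80
total 80 bytes, alignment 4
— Event2 —
ttl at 0 (size 44, align 4) → ends 44
version at 44 (size 12, align 4) → ends 56
payload_len at 56 (size 4, align 4) → ends 60
seq at 60 (size 4, align 4) → ends 64
src at 64 (size 2, align 2) → ends 66
dst at 66 (size 2, align 2) → ends 68
ack at 68 (size 2, align 2) → ends 70
flags at 70 (size 1, align 1) → ends 71
magic at 71 (size 1, align 1) → ends 72
window at 72 (size 1, align 1) → ends 73
tail pad 3 to reach multiple of 4
total 76 bytes, alignment 4
80 − 76 = 4

4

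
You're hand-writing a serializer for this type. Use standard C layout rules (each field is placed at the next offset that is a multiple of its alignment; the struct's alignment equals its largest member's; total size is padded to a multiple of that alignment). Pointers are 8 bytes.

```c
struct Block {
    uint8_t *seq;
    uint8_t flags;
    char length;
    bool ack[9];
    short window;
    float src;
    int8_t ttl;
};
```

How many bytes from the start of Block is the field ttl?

seq at 0 (size 8, align 8) → ends 8
flags at 8 (size 1, align 1) → ends 9
length at 9 (size 1, align 1) → ends 10
ack at 10 (size 9, align 1) → ends 19
pad 1 to align 2 for window
window at 20 (size 2, align 2) → ends 22
pad 2 to align 4 for src
src at 24 (size 4, align 4) → ends 28
ttl at 28 (size 1, align 1) → ends 29

28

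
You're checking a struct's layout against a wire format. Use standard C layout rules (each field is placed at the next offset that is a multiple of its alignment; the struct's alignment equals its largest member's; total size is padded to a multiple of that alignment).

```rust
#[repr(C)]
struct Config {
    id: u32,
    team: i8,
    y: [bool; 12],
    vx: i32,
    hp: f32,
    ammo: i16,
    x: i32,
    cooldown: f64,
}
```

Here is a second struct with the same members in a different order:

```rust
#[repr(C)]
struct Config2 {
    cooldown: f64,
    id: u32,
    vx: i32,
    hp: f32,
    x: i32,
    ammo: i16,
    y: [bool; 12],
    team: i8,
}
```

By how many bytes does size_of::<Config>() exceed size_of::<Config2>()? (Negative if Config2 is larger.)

8

@0: id [4B, align 4] → 4
@4: team [1B, align 1] → 5
@5: y [12B, align 1] → 17
+3 pad (align 4)
@20: vx [4B, align 4] → 24
@24: hp [4B, align 4] → 28
@28: ammo [2B, align 2] → 30
+2 pad (align 4)
@32: x [4B, align 4] → 36
+4 pad (align 8)
@40: cooldown [8B, align 8] → 48
size 48, align 8
— Config2 —
@0: cooldown [8B, align 8] → 8
@8: id [4B, align 4] → 12
@12: vx [4B, align 4] → 16
@16: hp [4B, align 4] → 20
@20: x [4B, align 4] → 24
@24: ammo [2B, align 2] → 26
@26: y [12B, align 1] → 38
@38: team [1B, align 1] → 39
+1 tail pad (align 8)
size 40, align 8
48 − 40 = 8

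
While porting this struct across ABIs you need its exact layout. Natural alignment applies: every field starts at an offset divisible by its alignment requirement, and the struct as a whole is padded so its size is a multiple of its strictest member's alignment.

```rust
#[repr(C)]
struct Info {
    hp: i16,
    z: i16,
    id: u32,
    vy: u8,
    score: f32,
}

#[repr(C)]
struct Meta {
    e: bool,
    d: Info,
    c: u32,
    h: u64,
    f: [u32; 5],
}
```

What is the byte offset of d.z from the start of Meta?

Info: hp at 0 (size 2, align 2) → ends 2; z at 2 (size 2, align 2) → ends 4; id at 4 (size 4, align 4) → ends 8; vy at 8 (size 1, align 1) → ends 9; pad 3 to align 4 for score; score at 12 (size 4, align 4) → ends 16; total 16 bytes, alignment 4
e at 0 (size 1, align 1) → ends 1
pad 3 to align 4 for d
d at 4 (size 16, align 4) → ends 20
within Info: z at 2
4 + 2 = 6

6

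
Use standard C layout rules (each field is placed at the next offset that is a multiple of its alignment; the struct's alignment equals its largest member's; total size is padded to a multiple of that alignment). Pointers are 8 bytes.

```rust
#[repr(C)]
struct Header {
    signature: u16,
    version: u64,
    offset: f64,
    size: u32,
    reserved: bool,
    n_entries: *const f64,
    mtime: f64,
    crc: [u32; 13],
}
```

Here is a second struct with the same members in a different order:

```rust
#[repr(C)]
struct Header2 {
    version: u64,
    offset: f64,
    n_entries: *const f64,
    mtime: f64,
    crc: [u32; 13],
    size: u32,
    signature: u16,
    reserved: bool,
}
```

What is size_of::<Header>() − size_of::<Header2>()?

0..2  signature  (2B, 2-aligned)
2..8  -- padding (6B)
8..16  version  (8B, 8-aligned)
16..24  offset  (8B, 8-aligned)
24..28  size  (4B, 4-aligned)
28..29  reserved  (1B, 1-aligned)
29..32  -- padding (3B)
32..40  n_entries  (8B, 8-aligned)
40..48  mtime  (8B, 8-aligned)
48..100  crc  (52B, 4-aligned)
100..104  -- tail padding (4B)
sizeof = 104, alignof = 8
— Header2 —
0..8  version  (8B, 8-aligned)
8..16  offset  (8B, 8-aligned)
16..24  n_entries  (8B, 8-aligned)
24..32  mtime  (8B, 8-aligned)
32..84  crc  (52B, 4-aligned)
84..88  size  (4B, 4-aligned)
88..90  signature  (2B, 2-aligned)
90..91  reserved  (1B, 1-aligned)
91..96  -- tail padding (5B)
sizeof = 96, alignof = 8
104 − 96 = 8

8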